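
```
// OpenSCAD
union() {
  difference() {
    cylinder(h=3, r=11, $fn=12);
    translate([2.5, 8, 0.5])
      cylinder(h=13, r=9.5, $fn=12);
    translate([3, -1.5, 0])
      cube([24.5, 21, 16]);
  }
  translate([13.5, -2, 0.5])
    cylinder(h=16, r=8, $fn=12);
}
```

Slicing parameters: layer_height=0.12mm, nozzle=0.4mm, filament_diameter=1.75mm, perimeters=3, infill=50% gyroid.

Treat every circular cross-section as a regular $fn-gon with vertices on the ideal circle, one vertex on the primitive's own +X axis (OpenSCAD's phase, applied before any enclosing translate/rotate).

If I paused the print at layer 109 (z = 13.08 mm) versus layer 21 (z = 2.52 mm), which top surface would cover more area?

Layer 109 (z = 13.08): the cylinder is not intersected at this z (z outside [0, 3]); the cylinder at (2.5, 8): section is a regular 12-gon, circumradius r=9.5 (area = (12/2)·9.500²·sin(360°/12) = 270.75 mm²); the cube at (3, -1.5) is present — its section is the full 24.5×21 rectangle (area 514.50 mm²); After the difference (first − rest): the first operand is absent here, so nothing remains; the r=8 cylinder at (13.5, -2) gives a regular 12-gon of circumradius 8 (constant along its height) (area = (12/2)·8.000²·sin(360°/12) = 192.00 mm²); Taking the union: only the r=8 cylinder at (13.5, -2) is present, so the union is just that shape — area = 192.00 mm². So its area = 192.00 mm². Layer 21 (z = 2.52): the r=11 cylinder gives a regular 12-gon of circumradius 11 (constant along its height) (area = (12/2)·11.000²·sin(360°/12) = 363.00 mm²); the r=9.5 cylinder at (2.5, 8) gives a regular 12-gon of circumradius 9.5 (constant along its height) (area = (12/2)·9.500²·sin(360°/12) = 270.75 mm²); the 24.5×21 cube at (3, -1.5) contributes its full rectangle (area 514.50 mm²); Taking the first minus the rest: starting from the r=11 cylinder (363.00 mm²), the r=9.5 cylinder at (2.5, 8) partially overlaps it — only the 151.28 mm² overlap (of its 270.75 mm²) is removed, clipping the outline; the 24.5×21 cube at (3, -1.5) partially overlaps it — only the 13.18 mm² overlap (of its 514.50 mm²) is removed, clipping the outline — area = 198.54 mm²; the r=8 cylinder at (13.5, -2) gives a regular 12-gon of circumradius 8 (constant along its height) (area = (12/2)·8.000²·sin(360°/12) = 192.00 mm²); Merging all regions: the regions partially overlap — summed areas 390.54 mm² minus the doubly-counted overlap 19.47 mm² gives 371.07 mm² — area = 371.07 mm². So its area = 371.07 mm². Layer 21 is larger (371.07 vs 192.00 mm²).

layer 21 (z = 2.52 mm)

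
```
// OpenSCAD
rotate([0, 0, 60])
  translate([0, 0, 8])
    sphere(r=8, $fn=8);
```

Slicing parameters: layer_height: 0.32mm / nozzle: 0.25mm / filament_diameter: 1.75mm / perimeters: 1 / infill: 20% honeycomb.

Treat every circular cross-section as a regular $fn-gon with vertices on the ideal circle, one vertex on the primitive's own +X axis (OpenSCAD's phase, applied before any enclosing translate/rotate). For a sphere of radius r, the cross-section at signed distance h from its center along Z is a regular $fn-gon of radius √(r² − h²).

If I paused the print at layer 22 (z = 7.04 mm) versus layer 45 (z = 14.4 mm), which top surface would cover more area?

Layer 22 (z = 7.04): the r=8 sphere contributes a regular 8-gon of circumradius √(8²−0.96²) = 7.942 (area = (8/2)·7.942²·sin(360°/8) = 178.41 mm²); (rotated 60° about Z; rotation is an isometry so areas/perimeters/island counts are preserved). So its area = 178.41 mm². Layer 45 (z = 14.4): the sphere: section is a regular 8-gon, circumradius = √(r²−h²) = √(8²−6.4²) = 4.800 (area = (8/2)·4.800²·sin(360°/8) = 65.17 mm²); (whole slice rotated 60° about Z — lengths, areas and connectivity unchanged). So its area = 65.17 mm². Layer 22 is larger (178.41 vs 65.17 mm²).

layer 22 (z = 7.04 mm)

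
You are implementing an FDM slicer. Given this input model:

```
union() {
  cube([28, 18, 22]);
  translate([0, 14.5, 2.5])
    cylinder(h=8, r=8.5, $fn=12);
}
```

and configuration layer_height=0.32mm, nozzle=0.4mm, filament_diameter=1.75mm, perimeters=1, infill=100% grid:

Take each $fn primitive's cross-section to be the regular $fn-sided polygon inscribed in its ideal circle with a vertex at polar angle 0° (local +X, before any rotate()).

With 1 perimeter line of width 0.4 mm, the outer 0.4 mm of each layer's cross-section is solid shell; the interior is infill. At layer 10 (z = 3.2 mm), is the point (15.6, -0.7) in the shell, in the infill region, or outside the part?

outside

At z = 3.2 mm: the cube is present — its section is the full 28×18 rectangle; the cylinder at (0, 14.5): section is a regular 12-gon, circumradius r=8.5; Taking the union: the regions partially overlap (shared area 82.30 mm²), so overlapping operands fuse into one piece — 1 connected region. Overall, the cross-section is a single solid region. The nearest boundary edge runs (28.00, 0.00)→(0.00, 0.00); distance from the point to it = 0.70 mm. The point is not inside any of the regions above, so it lies outside the cross-section (0.70 mm from the nearest boundary).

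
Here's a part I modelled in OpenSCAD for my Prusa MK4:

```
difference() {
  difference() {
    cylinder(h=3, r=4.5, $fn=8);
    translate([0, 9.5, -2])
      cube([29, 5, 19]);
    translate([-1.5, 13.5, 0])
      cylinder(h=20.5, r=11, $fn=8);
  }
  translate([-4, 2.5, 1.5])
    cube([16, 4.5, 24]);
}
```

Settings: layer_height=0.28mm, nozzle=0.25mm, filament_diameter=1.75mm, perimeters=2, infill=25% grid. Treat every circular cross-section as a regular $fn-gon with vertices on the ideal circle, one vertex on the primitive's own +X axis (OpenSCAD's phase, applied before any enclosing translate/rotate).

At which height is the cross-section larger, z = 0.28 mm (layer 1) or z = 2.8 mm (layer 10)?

layer 1 (z = 0.28 mm)

Layer 1 (z = 0.28): the r=4.5 cylinder contributes a regular 8-gon of circumradius 4.5 (area = (8/2)·4.500²·sin(360°/8) = 57.28 mm²); the cube at (0, 9.5) (footprint 29×5) is included at this height (area 145.00 mm²); the cylinder at (-1.5, 13.5): section is a regular 8-gon, circumradius r=11 (area = (8/2)·11.000²·sin(360°/8) = 342.24 mm²); After the difference (first − rest): starting from the r=4.5 cylinder (57.28 mm²), the 29×5 cube at (0, 9.5) misses the remaining region (no effect); the r=11 cylinder at (-1.5, 13.5) partially overlaps it — only the 4.36 mm² overlap (of its 342.24 mm²) is removed, clipping the outline — area = 52.91 mm²; the cube at (-4, 2.5) is absent (z outside [1.5, 25.5]); After the difference (first − rest): none of the subtracted shapes is present at this height, so that combined region is unchanged — area = 52.91 mm². So its area = 52.91 mm². Layer 10 (z = 2.8): the r=4.5 cylinder gives a regular 8-gon of circumradius 4.5 (constant along its height) (area = (8/2)·4.500²·sin(360°/8) = 57.28 mm²); the cube at (0, 9.5) is present — its section is the full 29×5 rectangle (area 145.00 mm²); the r=11 cylinder at (-1.5, 13.5) contributes a regular 8-gon of circumradius 11 (area = (8/2)·11.000²·sin(360°/8) = 342.24 mm²); Taking the first minus the rest: starting from the r=4.5 cylinder (57.28 mm²), the 29×5 cube at (0, 9.5) misses the remaining region (no effect); the r=11 cylinder at (-1.5, 13.5) partially overlaps it — only the 4.36 mm² overlap (of its 342.24 mm²) is removed, clipping the outline — area = 52.91 mm²; the 16×4.5 cube at (-4, 2.5) contributes its full rectangle (area 72.00 mm²); After the difference (first − rest): starting from that combined region (52.91 mm²), the 16×4.5 cube at (-4, 2.5) partially overlaps it — only the 4.36 mm² overlap (of its 72.00 mm²) is removed, clipping the outline — area = 48.55 mm². So its area = 48.55 mm². Layer 1 is larger (52.91 vs 48.55 mm²).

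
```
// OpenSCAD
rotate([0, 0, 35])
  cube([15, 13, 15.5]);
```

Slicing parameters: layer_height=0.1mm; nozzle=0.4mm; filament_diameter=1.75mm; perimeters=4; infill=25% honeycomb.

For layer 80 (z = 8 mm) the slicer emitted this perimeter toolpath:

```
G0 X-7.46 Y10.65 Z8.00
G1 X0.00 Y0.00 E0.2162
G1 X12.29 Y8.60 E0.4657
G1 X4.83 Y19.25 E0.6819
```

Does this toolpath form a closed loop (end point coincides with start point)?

Start point (G0): (-7.46, 10.65). End point (last G1): the path does not return to the start — open.

no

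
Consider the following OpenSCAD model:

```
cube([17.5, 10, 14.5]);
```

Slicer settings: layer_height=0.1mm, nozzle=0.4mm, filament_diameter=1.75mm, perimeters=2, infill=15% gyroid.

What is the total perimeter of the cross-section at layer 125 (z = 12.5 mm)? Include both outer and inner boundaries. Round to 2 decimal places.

55.00 mm

At z = 12.5 mm: the cube (footprint 17.5×10) is included at this height (perimeter 55.00 mm). Overall, the cross-section is a single solid region. Total boundary length (outer) = 55.00 mm.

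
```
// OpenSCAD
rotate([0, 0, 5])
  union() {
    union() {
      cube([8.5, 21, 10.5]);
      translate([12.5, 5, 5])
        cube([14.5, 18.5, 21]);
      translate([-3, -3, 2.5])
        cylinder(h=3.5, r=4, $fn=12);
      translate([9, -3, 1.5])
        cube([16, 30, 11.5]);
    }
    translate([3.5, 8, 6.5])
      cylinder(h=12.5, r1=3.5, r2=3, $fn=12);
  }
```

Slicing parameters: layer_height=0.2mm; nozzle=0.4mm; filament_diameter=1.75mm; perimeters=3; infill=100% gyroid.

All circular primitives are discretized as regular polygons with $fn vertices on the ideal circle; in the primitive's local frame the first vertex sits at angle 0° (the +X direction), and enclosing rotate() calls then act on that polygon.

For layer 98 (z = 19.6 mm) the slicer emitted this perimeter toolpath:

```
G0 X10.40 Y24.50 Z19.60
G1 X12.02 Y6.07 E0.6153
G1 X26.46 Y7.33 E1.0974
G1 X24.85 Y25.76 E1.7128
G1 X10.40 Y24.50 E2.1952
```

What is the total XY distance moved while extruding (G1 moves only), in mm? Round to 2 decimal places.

66.00 mm

Sum the Euclidean lengths of each G1 segment: total = 66.00 mm.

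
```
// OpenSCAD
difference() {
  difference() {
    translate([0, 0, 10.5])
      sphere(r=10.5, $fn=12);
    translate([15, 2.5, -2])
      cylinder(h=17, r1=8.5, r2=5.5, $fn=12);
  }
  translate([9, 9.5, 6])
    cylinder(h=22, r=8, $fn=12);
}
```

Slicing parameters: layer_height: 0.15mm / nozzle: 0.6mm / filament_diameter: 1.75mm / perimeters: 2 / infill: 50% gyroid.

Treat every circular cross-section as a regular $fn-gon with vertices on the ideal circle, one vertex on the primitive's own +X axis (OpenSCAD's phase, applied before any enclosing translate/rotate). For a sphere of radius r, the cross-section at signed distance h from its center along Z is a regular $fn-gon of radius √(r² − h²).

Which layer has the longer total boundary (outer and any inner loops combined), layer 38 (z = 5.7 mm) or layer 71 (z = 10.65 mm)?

layer 71 (z = 10.65 mm)

Layer 38 (z = 5.7): the sphere: section is a regular 12-gon, circumradius = √(r²−h²) = √(10.5²−4.8²) = 9.339 (perimeter = 2·12·9.339·sin(180°/12) = 58.01 mm); the cone at (15, 2.5): at t=0.453 of its height the radius interpolates to r₁+(r₂−r₁)t = 7.141, giving a regular 12-gon of that circumradius (perimeter = 2·12·7.141·sin(180°/12) = 44.36 mm); Subtracting the remaining from the first: starting from the r=10.5 sphere, the cone at (15, 2.5) partially overlaps it — only the 3.22 mm² overlap (of its 152.99 mm²) is removed, clipping the outline — boundary = 58.08 mm; the cylinder at (9, 9.5) is not intersected at this z (z outside [6, 28]); Taking the first minus the rest: none of the subtracted shapes is present at this height, so that combined region is unchanged — boundary = 58.08 mm. So its perimeter = 58.08 mm. Layer 71 (z = 10.65): the r=10.5 sphere contributes a regular 12-gon of circumradius √(10.5²−0.15²) = 10.499 (perimeter = 2·12·10.499·sin(180°/12) = 65.22 mm); the cone at (15, 2.5): at t=0.744 of its height the radius interpolates to r₁+(r₂−r₁)t = 6.268, giving a regular 12-gon of that circumradius (perimeter = 2·12·6.268·sin(180°/12) = 38.93 mm); After the difference (first − rest): starting from the r=10.5 sphere, the cone at (15, 2.5) partially overlaps it — only the 4.68 mm² overlap (of its 117.85 mm²) is removed, clipping the outline — boundary = 65.44 mm; the r=8 cylinder at (9, 9.5) gives a regular 12-gon of circumradius 8 (constant along its height) (perimeter = 2·12·8.000·sin(180°/12) = 49.69 mm); After the difference (first − rest): starting from the result so far, the r=8 cylinder at (9, 9.5) partially overlaps it — only the 40.07 mm² overlap (of its 192.00 mm²) is removed, clipping the outline — boundary = 65.05 mm. So its perimeter = 65.05 mm. Layer 71 is larger (65.05 vs 58.08 mm).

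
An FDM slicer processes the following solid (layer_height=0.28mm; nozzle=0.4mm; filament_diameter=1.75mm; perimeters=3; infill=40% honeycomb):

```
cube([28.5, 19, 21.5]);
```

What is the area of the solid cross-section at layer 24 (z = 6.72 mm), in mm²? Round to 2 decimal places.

At z = 6.72 mm: the cube is present — its section is the full 28.5×19 rectangle (area 541.50 mm²). Overall, the cross-section is a single solid region. Net area = 541.50 mm².

541.50 mm²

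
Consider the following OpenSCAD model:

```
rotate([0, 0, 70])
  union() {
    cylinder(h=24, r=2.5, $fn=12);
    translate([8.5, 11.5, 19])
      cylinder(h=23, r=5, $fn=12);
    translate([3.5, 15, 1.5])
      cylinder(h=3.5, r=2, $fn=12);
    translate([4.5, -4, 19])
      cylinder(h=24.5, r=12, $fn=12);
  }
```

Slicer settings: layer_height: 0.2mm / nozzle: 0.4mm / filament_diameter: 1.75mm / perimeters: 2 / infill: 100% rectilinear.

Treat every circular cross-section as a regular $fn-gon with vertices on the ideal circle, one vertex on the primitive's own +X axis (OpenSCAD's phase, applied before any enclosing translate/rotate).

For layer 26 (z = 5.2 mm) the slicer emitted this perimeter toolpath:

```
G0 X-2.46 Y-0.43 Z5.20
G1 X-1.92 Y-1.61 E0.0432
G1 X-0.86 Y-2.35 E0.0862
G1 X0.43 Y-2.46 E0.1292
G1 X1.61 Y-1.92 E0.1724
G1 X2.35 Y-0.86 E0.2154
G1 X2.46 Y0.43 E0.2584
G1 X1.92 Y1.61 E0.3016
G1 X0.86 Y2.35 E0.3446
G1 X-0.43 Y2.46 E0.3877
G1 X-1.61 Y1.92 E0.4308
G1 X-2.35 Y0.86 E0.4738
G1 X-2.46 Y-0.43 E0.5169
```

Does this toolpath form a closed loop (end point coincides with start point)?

yes

Start point (G0): (-2.46, -0.43). End point (last G1): the path returns to the start — closed.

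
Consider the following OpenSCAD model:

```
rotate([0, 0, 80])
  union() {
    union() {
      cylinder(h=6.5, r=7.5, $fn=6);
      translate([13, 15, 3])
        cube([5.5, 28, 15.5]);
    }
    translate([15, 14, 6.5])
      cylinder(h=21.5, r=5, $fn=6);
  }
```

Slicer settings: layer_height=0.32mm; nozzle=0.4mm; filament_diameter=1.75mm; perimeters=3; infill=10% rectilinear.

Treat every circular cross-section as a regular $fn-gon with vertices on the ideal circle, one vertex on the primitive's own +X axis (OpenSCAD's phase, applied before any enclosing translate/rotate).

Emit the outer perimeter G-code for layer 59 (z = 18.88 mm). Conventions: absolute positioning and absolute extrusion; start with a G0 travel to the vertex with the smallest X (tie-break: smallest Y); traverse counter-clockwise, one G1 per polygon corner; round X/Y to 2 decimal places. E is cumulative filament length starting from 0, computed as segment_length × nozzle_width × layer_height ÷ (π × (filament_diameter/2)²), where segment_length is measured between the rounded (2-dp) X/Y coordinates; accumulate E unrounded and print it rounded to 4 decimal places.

G0 X-15.88 Y15.49 Z18.88
G1 X-12.05 Y12.28 E0.2659
G1 X-7.35 Y13.99 E0.5321
G1 X-6.48 Y18.91 E0.7980
G1 X-10.31 Y22.13 E1.0643
G1 X-15.01 Y20.42 E1.3304
G1 X-15.88 Y15.49 E1.5968

At z = 18.88 mm: the cylinder does not reach this height (z outside [0, 6.5]); the cube at (13, 15) is absent (z outside [3, 18.5]); Taking the union: nothing is present at this height; the r=5 cylinder at (15, 14) contributes a regular 6-gon of circumradius 5; Taking the union: only the r=5 cylinder at (15, 14) is present, so the union is just that shape — 1 connected region; (whole slice rotated 80° about Z — lengths, areas and connectivity unchanged). The outline is a single polygon with 6 vertices. Extrusion per mm of travel: 0.4 × 0.32 / (π × 0.875²) = 0.053216. Accumulating E over each segment gives final E = 1.5968.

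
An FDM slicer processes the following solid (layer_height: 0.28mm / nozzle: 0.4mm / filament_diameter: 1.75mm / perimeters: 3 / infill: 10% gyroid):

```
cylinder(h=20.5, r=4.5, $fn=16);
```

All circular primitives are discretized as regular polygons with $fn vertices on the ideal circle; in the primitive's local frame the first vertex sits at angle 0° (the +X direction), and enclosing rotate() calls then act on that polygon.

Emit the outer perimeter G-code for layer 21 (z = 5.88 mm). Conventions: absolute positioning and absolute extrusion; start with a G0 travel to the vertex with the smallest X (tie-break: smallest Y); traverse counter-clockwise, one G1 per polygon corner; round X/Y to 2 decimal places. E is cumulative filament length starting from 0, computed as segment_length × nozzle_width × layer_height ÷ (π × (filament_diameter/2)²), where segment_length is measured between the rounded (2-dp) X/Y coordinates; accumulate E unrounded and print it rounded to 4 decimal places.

At z = 5.88 mm: the r=4.5 cylinder contributes a regular 16-gon of circumradius 4.5. The outline is a single polygon with 16 vertices. Extrusion per mm of travel: 0.4 × 0.28 / (π × 0.875²) = 0.046564. Accumulating E over each segment gives final E = 1.3082.

G0 X-4.50 Y0.00 Z5.88
G1 X-4.16 Y-1.72 E0.0816
G1 X-3.18 Y-3.18 E0.1635
G1 X-1.72 Y-4.16 E0.2454
G1 X0.00 Y-4.50 E0.3270
G1 X1.72 Y-4.16 E0.4087
G1 X3.18 Y-3.18 E0.4906
G1 X4.16 Y-1.72 E0.5724
G1 X4.50 Y0.00 E0.6541
G1 X4.16 Y1.72 E0.7357
G1 X3.18 Y3.18 E0.8176
G1 X1.72 Y4.16 E0.8995
G1 X0.00 Y4.50 E0.9811
G1 X-1.72 Y4.16 E1.0628
G1 X-3.18 Y3.18 E1.1446
G1 X-4.16 Y1.72 E1.2265
G1 X-4.50 Y0.00 E1.3082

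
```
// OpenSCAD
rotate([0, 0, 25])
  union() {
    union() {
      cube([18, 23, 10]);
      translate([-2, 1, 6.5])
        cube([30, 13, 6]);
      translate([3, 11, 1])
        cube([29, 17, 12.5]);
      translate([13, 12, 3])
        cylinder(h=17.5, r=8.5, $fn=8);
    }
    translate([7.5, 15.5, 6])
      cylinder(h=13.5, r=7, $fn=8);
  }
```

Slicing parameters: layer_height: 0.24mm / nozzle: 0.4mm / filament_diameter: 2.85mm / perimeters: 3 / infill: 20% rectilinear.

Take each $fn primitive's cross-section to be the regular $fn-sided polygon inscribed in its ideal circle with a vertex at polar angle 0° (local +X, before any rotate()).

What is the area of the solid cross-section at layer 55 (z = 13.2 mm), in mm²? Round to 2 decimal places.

At z = 13.2 mm: the cube is absent (z outside [0, 10]); the cube at (-2, 1) is absent (z outside [6.5, 12.5]); the cube at (3, 11) is present — its section is the full 29×17 rectangle (area 493.00 mm²); the cylinder at (13, 12): section is a regular 8-gon, circumradius r=8.5 (area = (8/2)·8.500²·sin(360°/8) = 204.35 mm²); Taking the union: the regions partially overlap — summed areas 697.35 mm² minus the doubly-counted overlap 118.76 mm² gives 578.59 mm² — area = 578.59 mm²; the cylinder at (7.5, 15.5): section is a regular 8-gon, circumradius r=7 (area = (8/2)·7.000²·sin(360°/8) = 138.59 mm²); Merging all regions: the regions partially overlap — summed areas 717.18 mm² minus the doubly-counted overlap 121.42 mm² gives 595.76 mm² — area = 595.76 mm²; (rotated 25° about Z; rotation is an isometry so areas/perimeters/island counts are preserved). Overall, the cross-section is a single solid region. Net area = 595.76 mm².

595.76 mm²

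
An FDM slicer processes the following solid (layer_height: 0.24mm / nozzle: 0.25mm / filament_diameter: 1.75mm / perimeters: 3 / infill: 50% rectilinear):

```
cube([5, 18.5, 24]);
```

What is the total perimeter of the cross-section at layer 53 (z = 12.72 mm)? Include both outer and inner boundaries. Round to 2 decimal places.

47.00 mm

At z = 12.72 mm: the cube is present — its section is the full 5×18.5 rectangle (perimeter 47.00 mm). Overall, the cross-section is a single solid region. Total boundary length (outer) = 47.00 mm.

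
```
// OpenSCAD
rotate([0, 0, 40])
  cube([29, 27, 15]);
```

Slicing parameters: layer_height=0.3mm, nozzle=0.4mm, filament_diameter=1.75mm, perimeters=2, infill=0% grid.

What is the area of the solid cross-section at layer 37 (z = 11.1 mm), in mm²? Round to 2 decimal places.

At z = 11.1 mm: the 29×27 cube contributes its full rectangle (area 783.00 mm²); (rotated 40° about Z; rotation is an isometry so areas/perimeters/island counts are preserved). Overall, the cross-section is a single solid region. Net area = 783.00 mm².

783.00 mm²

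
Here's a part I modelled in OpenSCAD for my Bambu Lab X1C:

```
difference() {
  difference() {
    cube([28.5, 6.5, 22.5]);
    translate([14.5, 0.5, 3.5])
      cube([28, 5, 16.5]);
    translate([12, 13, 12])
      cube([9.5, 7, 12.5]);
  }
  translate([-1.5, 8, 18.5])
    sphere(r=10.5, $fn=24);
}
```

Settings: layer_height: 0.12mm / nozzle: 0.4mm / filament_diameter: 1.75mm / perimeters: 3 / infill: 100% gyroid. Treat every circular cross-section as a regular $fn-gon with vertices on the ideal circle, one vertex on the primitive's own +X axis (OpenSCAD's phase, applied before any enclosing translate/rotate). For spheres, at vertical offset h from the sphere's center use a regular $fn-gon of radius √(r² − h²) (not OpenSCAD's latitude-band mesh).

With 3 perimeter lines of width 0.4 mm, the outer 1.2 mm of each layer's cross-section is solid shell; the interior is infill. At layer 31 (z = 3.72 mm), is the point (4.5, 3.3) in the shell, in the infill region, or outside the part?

infill

At z = 3.72 mm: the cube is present — its section is the full 28.5×6.5 rectangle; the 28×5 cube at (14.5, 0.5) contributes its full rectangle; the cube at (12, 13) is not intersected at this z (z outside [12, 24.5]); After the difference (first − rest): starting from the 28.5×6.5 cube, the 28×5 cube at (14.5, 0.5) partially overlaps it — only the 70.00 mm² overlap (of its 140.00 mm²) is removed, clipping the outline — 1 connected region; the sphere at (-1.5, 8) does not reach this height (|z−center|=14.780 > r=10.5); Subtracting the remaining from the first: none of the subtracted shapes is present at this height, so that combined region is unchanged — 1 connected region. Overall, the cross-section is a single solid region. The nearest boundary edge runs (0.00, 6.50)→(28.50, 6.50); distance from the point to it = 3.20 mm. The point is inside the cross-section and 3.20 mm from the nearest boundary — more than the 1.2 mm shell width (3 × 0.4), so it's in the infill interior.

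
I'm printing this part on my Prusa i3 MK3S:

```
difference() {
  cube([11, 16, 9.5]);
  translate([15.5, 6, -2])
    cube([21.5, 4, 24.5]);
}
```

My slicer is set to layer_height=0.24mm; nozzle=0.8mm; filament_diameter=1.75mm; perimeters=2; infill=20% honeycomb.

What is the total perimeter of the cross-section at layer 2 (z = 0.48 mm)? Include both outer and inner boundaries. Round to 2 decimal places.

At z = 0.48 mm: the cube is present — its section is the full 11×16 rectangle (perimeter 54.00 mm); the 21.5×4 cube at (15.5, 6) contributes its full rectangle (perimeter 51.00 mm); Subtracting the remaining from the first: starting from the 11×16 cube, the 21.5×4 cube at (15.5, 6) misses the remaining region (no effect) — boundary = 54.00 mm. Overall, the cross-section is a single solid region. Total boundary length (outer) = 54.00 mm.

54.00 mm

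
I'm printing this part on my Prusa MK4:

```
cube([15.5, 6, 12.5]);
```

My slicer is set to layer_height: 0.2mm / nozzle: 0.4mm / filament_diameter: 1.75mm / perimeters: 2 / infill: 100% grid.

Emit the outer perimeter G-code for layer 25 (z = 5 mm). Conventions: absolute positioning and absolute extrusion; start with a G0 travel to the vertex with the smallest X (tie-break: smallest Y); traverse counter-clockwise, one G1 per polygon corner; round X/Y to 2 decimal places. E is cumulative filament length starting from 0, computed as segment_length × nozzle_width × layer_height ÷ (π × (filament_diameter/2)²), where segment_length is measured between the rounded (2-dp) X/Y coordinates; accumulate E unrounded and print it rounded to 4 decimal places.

At z = 5 mm: the 15.5×6 cube contributes its full rectangle. The outline is a single polygon with 4 vertices. Extrusion per mm of travel: 0.4 × 0.2 / (π × 0.875²) = 0.033260. Accumulating E over each segment gives final E = 1.4302.

G0 X0.00 Y0.00 Z5.00
G1 X15.50 Y0.00 E0.5155
G1 X15.50 Y6.00 E0.7151
G1 X0.00 Y6.00 E1.2306
G1 X0.00 Y0.00 E1.4302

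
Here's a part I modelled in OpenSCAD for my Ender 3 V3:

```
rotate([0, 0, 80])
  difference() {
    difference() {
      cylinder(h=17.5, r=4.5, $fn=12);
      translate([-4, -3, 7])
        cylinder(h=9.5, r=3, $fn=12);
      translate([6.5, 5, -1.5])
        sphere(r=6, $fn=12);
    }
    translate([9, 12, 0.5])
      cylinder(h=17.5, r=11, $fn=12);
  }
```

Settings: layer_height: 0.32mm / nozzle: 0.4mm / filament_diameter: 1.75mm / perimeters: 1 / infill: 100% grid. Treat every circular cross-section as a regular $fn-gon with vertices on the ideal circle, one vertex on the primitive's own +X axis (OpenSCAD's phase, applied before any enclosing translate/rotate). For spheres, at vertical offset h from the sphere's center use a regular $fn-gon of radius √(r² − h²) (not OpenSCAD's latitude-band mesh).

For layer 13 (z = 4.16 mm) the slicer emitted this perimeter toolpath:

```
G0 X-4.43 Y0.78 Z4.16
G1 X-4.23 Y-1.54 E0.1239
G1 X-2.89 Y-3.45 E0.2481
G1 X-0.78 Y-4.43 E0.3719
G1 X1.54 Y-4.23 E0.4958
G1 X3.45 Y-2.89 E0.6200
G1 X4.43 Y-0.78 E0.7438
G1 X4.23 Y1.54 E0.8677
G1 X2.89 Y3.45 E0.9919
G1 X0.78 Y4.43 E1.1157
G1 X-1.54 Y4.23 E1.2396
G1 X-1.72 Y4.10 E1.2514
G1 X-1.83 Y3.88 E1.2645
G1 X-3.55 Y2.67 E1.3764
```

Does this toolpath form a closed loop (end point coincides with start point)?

Start point (G0): (-4.43, 0.78). End point (last G1): the path does not return to the start — open.

no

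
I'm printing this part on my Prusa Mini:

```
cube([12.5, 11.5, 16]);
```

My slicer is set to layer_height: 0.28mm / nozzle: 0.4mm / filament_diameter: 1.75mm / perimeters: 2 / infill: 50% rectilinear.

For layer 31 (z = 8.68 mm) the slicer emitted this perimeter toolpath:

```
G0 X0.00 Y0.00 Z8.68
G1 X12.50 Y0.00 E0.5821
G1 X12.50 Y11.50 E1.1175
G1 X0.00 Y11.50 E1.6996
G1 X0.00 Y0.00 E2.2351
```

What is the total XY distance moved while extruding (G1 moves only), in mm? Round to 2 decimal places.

Sum the Euclidean lengths of each G1 segment: total = 48.00 mm.

48.00 mm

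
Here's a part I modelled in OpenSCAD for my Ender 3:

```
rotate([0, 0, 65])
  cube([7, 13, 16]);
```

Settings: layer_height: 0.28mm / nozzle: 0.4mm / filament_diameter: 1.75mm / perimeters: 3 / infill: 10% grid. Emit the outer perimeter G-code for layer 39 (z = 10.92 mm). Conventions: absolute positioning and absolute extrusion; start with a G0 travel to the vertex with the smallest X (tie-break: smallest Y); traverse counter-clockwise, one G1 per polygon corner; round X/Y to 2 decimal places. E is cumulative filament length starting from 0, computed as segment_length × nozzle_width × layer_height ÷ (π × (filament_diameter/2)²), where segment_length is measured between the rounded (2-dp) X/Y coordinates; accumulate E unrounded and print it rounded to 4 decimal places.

At z = 10.92 mm: the 7×13 cube contributes its full rectangle; (whole slice rotated 65° about Z — lengths, areas and connectivity unchanged). The outline is a single polygon with 4 vertices. Extrusion per mm of travel: 0.4 × 0.28 / (π × 0.875²) = 0.046564. Accumulating E over each segment gives final E = 1.8626.

G0 X-11.78 Y5.49 Z10.92
G1 X0.00 Y0.00 E0.6052
G1 X2.96 Y6.34 E0.9310
G1 X-8.82 Y11.84 E1.5363
G1 X-11.78 Y5.49 E1.8626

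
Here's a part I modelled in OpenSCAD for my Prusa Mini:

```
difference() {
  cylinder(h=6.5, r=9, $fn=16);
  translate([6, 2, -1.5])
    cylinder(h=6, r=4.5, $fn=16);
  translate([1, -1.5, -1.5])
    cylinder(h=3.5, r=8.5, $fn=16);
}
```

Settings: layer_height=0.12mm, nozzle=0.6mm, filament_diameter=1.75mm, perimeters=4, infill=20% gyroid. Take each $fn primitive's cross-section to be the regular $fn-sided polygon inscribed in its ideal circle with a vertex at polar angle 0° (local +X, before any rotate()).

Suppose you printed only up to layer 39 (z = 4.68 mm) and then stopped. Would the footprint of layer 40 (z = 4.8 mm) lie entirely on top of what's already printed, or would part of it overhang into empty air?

Compare the two slices. At z = 4.68: the r=9 cylinder gives a regular 16-gon of circumradius 9 (constant along its height) (area = (16/2)·9.000²·sin(360°/16) = 247.98 mm²); the cylinder at (6, 2) is not intersected at this z (z outside [-1.5, 4.5]); the cylinder at (1, -1.5) is not intersected at this z (z outside [-1.5, 2]); Taking the first minus the rest: none of the subtracted shapes is present at this height, so the r=9 cylinder is unchanged — area = 247.98 mm². At z = 4.8: the r=9 cylinder contributes a regular 16-gon of circumradius 9 (area = (16/2)·9.000²·sin(360°/16) = 247.98 mm²); the cylinder at (6, 2) is not intersected at this z (z outside [-1.5, 4.5]); the cylinder at (1, -1.5) does not reach this height (z outside [-1.5, 2]); After the difference (first − rest): none of the subtracted shapes is present at this height, so the r=9 cylinder is unchanged — area = 247.98 mm². Checking containment: the cross-section at z = 4.8 is a subset of the cross-section at z = 4.68.

entirely on top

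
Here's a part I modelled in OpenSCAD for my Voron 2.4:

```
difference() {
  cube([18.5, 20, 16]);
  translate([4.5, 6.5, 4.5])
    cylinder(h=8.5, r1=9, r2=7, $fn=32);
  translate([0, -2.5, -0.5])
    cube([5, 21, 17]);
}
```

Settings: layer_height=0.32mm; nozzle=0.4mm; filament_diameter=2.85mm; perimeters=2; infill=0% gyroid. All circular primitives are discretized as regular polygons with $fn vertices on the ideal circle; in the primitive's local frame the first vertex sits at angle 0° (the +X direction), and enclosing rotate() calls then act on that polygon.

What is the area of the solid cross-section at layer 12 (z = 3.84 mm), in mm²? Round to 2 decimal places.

At z = 3.84 mm: the 18.5×20 cube contributes its full rectangle (area 370.00 mm²); the cone at (4.5, 6.5) is absent (z outside [4.5, 13]); the cube at (0, -2.5) (footprint 5×21) is included at this height (area 105.00 mm²); Taking the first minus the rest: starting from the 18.5×20 cube (370.00 mm²), the 5×21 cube at (0, -2.5) partially overlaps it — only the 92.50 mm² overlap (of its 105.00 mm²) is removed, clipping the outline — area = 277.50 mm². Overall, the cross-section is a single solid region. Net area = 277.50 mm².

277.50 mm²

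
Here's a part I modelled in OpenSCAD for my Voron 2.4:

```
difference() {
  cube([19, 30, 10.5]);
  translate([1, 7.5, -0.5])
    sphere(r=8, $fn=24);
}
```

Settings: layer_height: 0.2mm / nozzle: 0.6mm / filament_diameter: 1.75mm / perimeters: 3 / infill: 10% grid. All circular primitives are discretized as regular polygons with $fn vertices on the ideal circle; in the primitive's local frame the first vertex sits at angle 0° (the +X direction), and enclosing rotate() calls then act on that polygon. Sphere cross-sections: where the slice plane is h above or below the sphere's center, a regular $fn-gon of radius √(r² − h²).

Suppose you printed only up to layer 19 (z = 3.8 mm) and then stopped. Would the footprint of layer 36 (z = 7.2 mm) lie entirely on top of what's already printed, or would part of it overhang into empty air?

Compare the two slices. At z = 3.8: the cube (footprint 19×30) is included at this height (area 570.00 mm²); the r=8 sphere at (1, 7.5) slices to a regular 24-gon of circumradius 6.746 (√(r²−h²) with h=4.3 from center) (area = (24/2)·6.746²·sin(360°/24) = 141.35 mm²); Subtracting the remaining from the first: starting from the 19×30 cube (570.00 mm²), the r=8 sphere at (1, 7.5) partially overlaps it — only the 84.03 mm² overlap (of its 141.35 mm²) is removed, clipping the outline — area = 485.97 mm². At z = 7.2: the cube is present — its section is the full 19×30 rectangle (area 570.00 mm²); the sphere at (1, 7.5): section is a regular 24-gon, circumradius = √(r²−h²) = √(8²−7.7²) = 2.170 (area = (24/2)·2.170²·sin(360°/24) = 14.63 mm²); Taking the first minus the rest: starting from the 19×30 cube (570.00 mm²), the r=8 sphere at (1, 7.5) partially overlaps it — only the 11.47 mm² overlap (of its 14.63 mm²) is removed, clipping the outline — area = 558.53 mm². Checking containment: at z = 7.2 the cross-section extends beyond the z = 3.8 cross-section by about 72.56 mm².

part overhangs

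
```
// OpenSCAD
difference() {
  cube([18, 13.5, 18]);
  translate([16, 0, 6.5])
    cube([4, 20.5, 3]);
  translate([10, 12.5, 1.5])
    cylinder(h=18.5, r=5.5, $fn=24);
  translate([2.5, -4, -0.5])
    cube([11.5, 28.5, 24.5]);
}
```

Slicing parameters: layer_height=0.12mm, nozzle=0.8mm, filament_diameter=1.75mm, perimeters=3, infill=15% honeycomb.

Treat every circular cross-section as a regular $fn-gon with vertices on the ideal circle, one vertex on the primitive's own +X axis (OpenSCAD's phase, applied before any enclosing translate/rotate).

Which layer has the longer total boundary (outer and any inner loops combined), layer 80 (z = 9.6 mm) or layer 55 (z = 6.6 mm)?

Layer 80 (z = 9.6): the cube is present — its section is the full 18×13.5 rectangle (perimeter 63.00 mm); the cube at (16, 0) does not reach this height (z outside [6.5, 9.5]); the r=5.5 cylinder at (10, 12.5) gives a regular 24-gon of circumradius 5.5 (constant along its height) (perimeter = 2·24·5.500·sin(180°/24) = 34.46 mm); the 11.5×28.5 cube at (2.5, -4) contributes its full rectangle (perimeter 80.00 mm); Taking the first minus the rest: starting from the 18×13.5 cube, the r=5.5 cylinder at (10, 12.5) partially overlaps it — only the 57.84 mm² overlap (of its 93.95 mm²) is removed, clipping the outline; the 11.5×28.5 cube at (2.5, -4) partially overlaps it — only the 102.60 mm² overlap (of its 327.75 mm²) is removed, clipping the outline — boundary = 66.02 mm. So its perimeter = 66.02 mm. Layer 55 (z = 6.6): the 18×13.5 cube contributes its full rectangle (perimeter 63.00 mm); the cube at (16, 0) is present — its section is the full 4×20.5 rectangle (perimeter 49.00 mm); the r=5.5 cylinder at (10, 12.5) contributes a regular 24-gon of circumradius 5.5 (perimeter = 2·24·5.500·sin(180°/24) = 34.46 mm); the 11.5×28.5 cube at (2.5, -4) contributes its full rectangle (perimeter 80.00 mm); After the difference (first − rest): starting from the 18×13.5 cube, the 4×20.5 cube at (16, 0) partially overlaps it — only the 27.00 mm² overlap (of its 82.00 mm²) is removed, clipping the outline; the r=5.5 cylinder at (10, 12.5) partially overlaps it — only the 57.84 mm² overlap (of its 93.95 mm²) is removed, clipping the outline; the 11.5×28.5 cube at (2.5, -4) partially overlaps it — only the 102.60 mm² overlap (of its 327.75 mm²) is removed, clipping the outline — boundary = 62.02 mm. So its perimeter = 62.02 mm. Layer 80 is larger (66.02 vs 62.02 mm).

layer 80 (z = 9.6 mm)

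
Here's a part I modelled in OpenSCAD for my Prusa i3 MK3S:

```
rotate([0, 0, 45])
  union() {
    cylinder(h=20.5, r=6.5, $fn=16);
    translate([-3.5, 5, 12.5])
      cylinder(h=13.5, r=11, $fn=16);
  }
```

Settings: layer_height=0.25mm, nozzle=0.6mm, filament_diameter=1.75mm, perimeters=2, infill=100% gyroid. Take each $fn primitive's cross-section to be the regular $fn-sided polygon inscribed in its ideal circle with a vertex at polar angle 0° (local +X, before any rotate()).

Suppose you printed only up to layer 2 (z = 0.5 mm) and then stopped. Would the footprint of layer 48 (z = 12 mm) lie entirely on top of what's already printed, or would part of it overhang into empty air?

Compare the two slices. At z = 0.5: the cylinder: section is a regular 16-gon, circumradius r=6.5 (area = (16/2)·6.500²·sin(360°/16) = 129.35 mm²); the cylinder at (-3.5, 5) is not intersected at this z (z outside [12.5, 26]); Merging all regions: only the r=6.5 cylinder is present, so the union is just that shape — area = 129.35 mm²; (whole slice rotated 45° about Z — lengths, areas and connectivity unchanged). At z = 12: the r=6.5 cylinder gives a regular 16-gon of circumradius 6.5 (constant along its height) (area = (16/2)·6.500²·sin(360°/16) = 129.35 mm²); the cylinder at (-3.5, 5) does not reach this height (z outside [12.5, 26]); Combining (union): only the r=6.5 cylinder is present, so the union is just that shape — area = 129.35 mm²; (rotated 45° about Z; rotation is an isometry so areas/perimeters/island counts are preserved). Checking containment: the cross-section at z = 12 is a subset of the cross-section at z = 0.5.

entirely on top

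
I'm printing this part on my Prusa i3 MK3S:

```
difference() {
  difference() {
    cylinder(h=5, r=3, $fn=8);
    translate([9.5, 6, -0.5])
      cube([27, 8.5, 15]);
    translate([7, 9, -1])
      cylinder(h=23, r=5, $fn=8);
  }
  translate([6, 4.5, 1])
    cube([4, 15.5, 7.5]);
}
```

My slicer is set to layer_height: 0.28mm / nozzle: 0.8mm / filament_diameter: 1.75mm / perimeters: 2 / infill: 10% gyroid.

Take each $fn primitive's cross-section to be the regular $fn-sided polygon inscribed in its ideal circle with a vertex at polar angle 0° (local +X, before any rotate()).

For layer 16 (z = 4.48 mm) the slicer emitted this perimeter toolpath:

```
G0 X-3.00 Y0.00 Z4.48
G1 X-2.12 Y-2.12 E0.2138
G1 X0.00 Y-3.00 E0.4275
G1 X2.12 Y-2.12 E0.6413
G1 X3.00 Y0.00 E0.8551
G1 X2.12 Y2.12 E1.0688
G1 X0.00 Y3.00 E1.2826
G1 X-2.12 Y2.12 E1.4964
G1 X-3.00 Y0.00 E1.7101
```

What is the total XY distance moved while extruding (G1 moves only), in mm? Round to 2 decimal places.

18.36 mm

Sum the Euclidean lengths of each G1 segment: total = 18.36 mm.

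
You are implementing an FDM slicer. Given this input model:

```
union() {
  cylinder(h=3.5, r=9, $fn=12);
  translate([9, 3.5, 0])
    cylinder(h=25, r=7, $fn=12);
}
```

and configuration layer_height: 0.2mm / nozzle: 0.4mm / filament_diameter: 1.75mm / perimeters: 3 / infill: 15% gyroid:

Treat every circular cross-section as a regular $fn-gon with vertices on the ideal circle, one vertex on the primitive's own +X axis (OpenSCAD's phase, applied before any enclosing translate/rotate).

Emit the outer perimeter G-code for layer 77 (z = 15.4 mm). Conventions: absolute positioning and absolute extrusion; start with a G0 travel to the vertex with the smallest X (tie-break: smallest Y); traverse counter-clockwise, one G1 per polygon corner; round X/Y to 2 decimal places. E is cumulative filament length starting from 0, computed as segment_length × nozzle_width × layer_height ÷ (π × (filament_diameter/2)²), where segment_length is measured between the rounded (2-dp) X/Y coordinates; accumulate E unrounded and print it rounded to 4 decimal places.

At z = 15.4 mm: the cylinder is absent (z outside [0, 3.5]); the r=7 cylinder at (9, 3.5) contributes a regular 12-gon of circumradius 7; Combining (union): only the r=7 cylinder at (9, 3.5) is present, so the union is just that shape — 1 connected region. The outline is a single polygon with 12 vertices. Extrusion per mm of travel: 0.4 × 0.2 / (π × 0.875²) = 0.033260. Accumulating E over each segment gives final E = 1.4459.

G0 X2.00 Y3.50 Z15.40
G1 X2.94 Y0.00 E0.1205
G1 X5.50 Y-2.56 E0.2410
G1 X9.00 Y-3.50 E0.3615
G1 X12.50 Y-2.56 E0.4820
G1 X15.06 Y0.00 E0.6024
G1 X16.00 Y3.50 E0.7230
G1 X15.06 Y7.00 E0.8435
G1 X12.50 Y9.56 E0.9639
G1 X9.00 Y10.50 E1.0845
G1 X5.50 Y9.56 E1.2050
G1 X2.94 Y7.00 E1.3254
G1 X2.00 Y3.50 E1.4459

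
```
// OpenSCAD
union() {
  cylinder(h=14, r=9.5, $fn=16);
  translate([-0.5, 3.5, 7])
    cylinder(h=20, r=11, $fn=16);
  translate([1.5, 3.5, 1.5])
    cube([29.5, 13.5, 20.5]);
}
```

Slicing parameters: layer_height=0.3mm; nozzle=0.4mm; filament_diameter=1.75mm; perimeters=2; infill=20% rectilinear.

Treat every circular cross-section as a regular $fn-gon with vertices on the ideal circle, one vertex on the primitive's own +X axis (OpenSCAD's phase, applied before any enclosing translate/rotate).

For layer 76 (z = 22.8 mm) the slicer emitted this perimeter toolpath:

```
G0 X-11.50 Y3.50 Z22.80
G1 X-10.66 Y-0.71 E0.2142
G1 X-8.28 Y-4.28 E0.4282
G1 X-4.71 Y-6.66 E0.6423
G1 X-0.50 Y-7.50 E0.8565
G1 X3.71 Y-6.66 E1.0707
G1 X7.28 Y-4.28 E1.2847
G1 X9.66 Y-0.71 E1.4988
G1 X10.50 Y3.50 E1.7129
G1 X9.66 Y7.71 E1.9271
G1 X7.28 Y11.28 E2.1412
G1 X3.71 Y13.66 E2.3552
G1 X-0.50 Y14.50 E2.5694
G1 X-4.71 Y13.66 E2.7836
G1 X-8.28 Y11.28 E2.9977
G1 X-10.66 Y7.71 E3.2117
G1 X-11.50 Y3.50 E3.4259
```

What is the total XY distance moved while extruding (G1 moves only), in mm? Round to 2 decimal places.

68.67 mm

Sum the Euclidean lengths of each G1 segment: total = 68.67 mm.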